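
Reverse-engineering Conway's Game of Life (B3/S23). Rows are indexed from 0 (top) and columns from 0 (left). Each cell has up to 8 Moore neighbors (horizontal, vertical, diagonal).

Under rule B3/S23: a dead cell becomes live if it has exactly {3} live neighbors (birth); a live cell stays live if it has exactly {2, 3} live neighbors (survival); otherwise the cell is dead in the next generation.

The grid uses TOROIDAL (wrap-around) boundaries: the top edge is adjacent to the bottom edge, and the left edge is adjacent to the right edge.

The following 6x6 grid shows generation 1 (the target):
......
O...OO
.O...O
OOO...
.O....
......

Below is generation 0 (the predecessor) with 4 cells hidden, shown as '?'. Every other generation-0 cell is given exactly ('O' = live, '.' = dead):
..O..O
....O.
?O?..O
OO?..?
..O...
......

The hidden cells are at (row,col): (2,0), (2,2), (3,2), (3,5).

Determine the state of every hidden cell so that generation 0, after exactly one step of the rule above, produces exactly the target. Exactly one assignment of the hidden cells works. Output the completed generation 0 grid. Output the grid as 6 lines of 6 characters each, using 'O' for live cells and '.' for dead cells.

Hidden generation-0 cells (in order): (2,0), (2,2), (3,2), (3,5).
A hidden cell only influences target cells in its own 3x3 neighborhood. Try each of the 2^4 = 16 assignments, step the completed generation 0 forward once under B3/S23, and compare with the target:
  (2,0)=. (2,2)=. (3,2)=. (3,5)=. -> step reproduces the target at every cell -> ACCEPT
  (2,0)=. (2,2)=. (3,2)=. (3,5)=O -> step gives (2,4)='O' but target has '.' -> reject
  (2,0)=. (2,2)=. (3,2)=O (3,5)=. -> step gives (2,2)='O' but target has '.' -> reject
  (2,0)=. (2,2)=. (3,2)=O (3,5)=O -> step gives (2,2)='O' but target has '.' -> reject
  (2,0)=. (2,2)=O (3,2)=. (3,5)=. -> step gives (1,1)='O' but target has '.' -> reject
  (2,0)=. (2,2)=O (3,2)=. (3,5)=O -> step gives (1,1)='O' but target has '.' -> reject
  (2,0)=. (2,2)=O (3,2)=O (3,5)=. -> step gives (1,1)='O' but target has '.' -> reject
  (2,0)=. (2,2)=O (3,2)=O (3,5)=O -> step gives (1,1)='O' but target has '.' -> reject
  (2,0)=O (2,2)=. (3,2)=. (3,5)=. -> step gives (1,0)='.' but target has 'O' -> reject
  (2,0)=O (2,2)=. (3,2)=. (3,5)=O -> step gives (1,0)='.' but target has 'O' -> reject
  (2,0)=O (2,2)=. (3,2)=O (3,5)=. -> step gives (1,0)='.' but target has 'O' -> reject
  (2,0)=O (2,2)=. (3,2)=O (3,5)=O -> step gives (1,0)='.' but target has 'O' -> reject
  (2,0)=O (2,2)=O (3,2)=. (3,5)=. -> step gives (1,0)='.' but target has 'O' -> reject
  (2,0)=O (2,2)=O (3,2)=. (3,5)=O -> step gives (1,0)='.' but target has 'O' -> reject
  (2,0)=O (2,2)=O (3,2)=O (3,5)=. -> step gives (1,0)='.' but target has 'O' -> reject
  (2,0)=O (2,2)=O (3,2)=O (3,5)=O -> step gives (1,0)='.' but target has 'O' -> reject
Unique solution: (2,0)=dead, (2,2)=dead, (3,2)=dead, (3,5)=dead.
Check: live-neighbor counts of every cell in the completed generation 0:
110221
322223
422122
333112
231101
122211
Applying B3/S23 to generation 0 with these counts gives:
......
O...OO
.O...O
OOO...
.O....
......
which matches the target exactly.

Answer: ..O..O
....O.
.O...O
OO....
..O...
......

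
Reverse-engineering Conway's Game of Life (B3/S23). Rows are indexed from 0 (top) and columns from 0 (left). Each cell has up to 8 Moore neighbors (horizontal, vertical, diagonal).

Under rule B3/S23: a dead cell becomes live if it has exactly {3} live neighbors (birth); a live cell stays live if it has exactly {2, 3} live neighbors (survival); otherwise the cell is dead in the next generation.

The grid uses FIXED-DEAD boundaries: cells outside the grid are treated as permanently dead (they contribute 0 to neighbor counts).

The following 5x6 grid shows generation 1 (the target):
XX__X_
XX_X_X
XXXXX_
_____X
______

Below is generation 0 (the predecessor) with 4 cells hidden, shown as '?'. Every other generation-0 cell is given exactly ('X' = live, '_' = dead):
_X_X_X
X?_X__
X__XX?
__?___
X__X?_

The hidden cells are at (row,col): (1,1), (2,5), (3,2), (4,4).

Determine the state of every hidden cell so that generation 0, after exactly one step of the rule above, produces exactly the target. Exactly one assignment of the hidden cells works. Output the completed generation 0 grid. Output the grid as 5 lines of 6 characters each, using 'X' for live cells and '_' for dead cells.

Answer: _X_X_X
XX_X__
X__XXX
______
X__XX_

Derivation:
Hidden generation-0 cells (in order): (1,1), (2,5), (3,2), (4,4).
A hidden cell only influences target cells in its own 3x3 neighborhood. Try each of the 2^4 = 16 assignments, step the completed generation 0 forward once under B3/S23, and compare with the target:
  (1,1)=_ (2,5)=_ (3,2)=_ (4,4)=_ -> step gives (0,0)='_' but target has 'X' -> reject
  (1,1)=_ (2,5)=_ (3,2)=_ (4,4)=X -> step gives (0,0)='_' but target has 'X' -> reject
  (1,1)=_ (2,5)=_ (3,2)=X (4,4)=_ -> step gives (0,0)='_' but target has 'X' -> reject
  (1,1)=_ (2,5)=_ (3,2)=X (4,4)=X -> step gives (0,0)='_' but target has 'X' -> reject
  (1,1)=_ (2,5)=X (3,2)=_ (4,4)=_ -> step gives (0,0)='_' but target has 'X' -> reject
  (1,1)=_ (2,5)=X (3,2)=_ (4,4)=X -> step gives (0,0)='_' but target has 'X' -> reject
  (1,1)=_ (2,5)=X (3,2)=X (4,4)=_ -> step gives (0,0)='_' but target has 'X' -> reject
  (1,1)=_ (2,5)=X (3,2)=X (4,4)=X -> step gives (0,0)='_' but target has 'X' -> reject
  (1,1)=X (2,5)=_ (3,2)=_ (4,4)=_ -> step gives (1,5)='_' but target has 'X' -> reject
  (1,1)=X (2,5)=_ (3,2)=_ (4,4)=X -> step gives (1,5)='_' but target has 'X' -> reject
  (1,1)=X (2,5)=_ (3,2)=X (4,4)=_ -> step gives (1,5)='_' but target has 'X' -> reject
  (1,1)=X (2,5)=_ (3,2)=X (4,4)=X -> step gives (1,5)='_' but target has 'X' -> reject
  (1,1)=X (2,5)=X (3,2)=_ (4,4)=_ -> step gives (3,3)='X' but target has '_' -> reject
  (1,1)=X (2,5)=X (3,2)=_ (4,4)=X -> step reproduces the target at every cell -> ACCEPT
  (1,1)=X (2,5)=X (3,2)=X (4,4)=_ -> step gives (2,1)='_' but target has 'X' -> reject
  (1,1)=X (2,5)=X (3,2)=X (4,4)=X -> step gives (2,1)='_' but target has 'X' -> reject
Unique solution: (1,1)=live, (2,5)=live, (3,2)=dead, (4,4)=live.
Check: live-neighbor counts of every cell in the completed generation 0:
324130
335363
233231
222453
011111
Applying B3/S23 to generation 0 with these counts gives:
XX__X_
XX_X_X
XXXXX_
_____X
______
which matches the target exactly.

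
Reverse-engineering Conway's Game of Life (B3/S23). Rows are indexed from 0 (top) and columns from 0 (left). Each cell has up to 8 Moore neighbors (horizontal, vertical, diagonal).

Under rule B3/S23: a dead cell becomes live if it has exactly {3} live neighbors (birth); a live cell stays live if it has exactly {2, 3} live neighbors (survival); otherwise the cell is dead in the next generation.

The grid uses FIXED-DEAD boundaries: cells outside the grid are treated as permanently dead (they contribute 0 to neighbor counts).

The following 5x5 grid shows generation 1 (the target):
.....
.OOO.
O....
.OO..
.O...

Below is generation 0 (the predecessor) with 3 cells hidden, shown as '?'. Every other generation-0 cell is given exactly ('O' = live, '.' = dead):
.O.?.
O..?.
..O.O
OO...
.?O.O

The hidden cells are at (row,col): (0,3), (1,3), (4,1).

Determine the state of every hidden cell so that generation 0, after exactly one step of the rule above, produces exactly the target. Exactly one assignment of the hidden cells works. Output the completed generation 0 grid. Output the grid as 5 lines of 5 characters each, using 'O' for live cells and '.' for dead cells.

Hidden generation-0 cells (in order): (0,3), (1,3), (4,1).
A hidden cell only influences target cells in its own 3x3 neighborhood. Try each of the 2^3 = 8 assignments, step the completed generation 0 forward once under B3/S23, and compare with the target:
  (0,3)=. (1,3)=. (4,1)=. -> step gives (1,2)='.' but target has 'O' -> reject
  (0,3)=. (1,3)=. (4,1)=O -> step gives (1,2)='.' but target has 'O' -> reject
  (0,3)=. (1,3)=O (4,1)=. -> step gives (2,2)='O' but target has '.' -> reject
  (0,3)=. (1,3)=O (4,1)=O -> step gives (2,2)='O' but target has '.' -> reject
  (0,3)=O (1,3)=. (4,1)=. -> step reproduces the target at every cell -> ACCEPT
  (0,3)=O (1,3)=. (4,1)=O -> step gives (3,0)='O' but target has '.' -> reject
  (0,3)=O (1,3)=O (4,1)=. -> step gives (0,2)='O' but target has '.' -> reject
  (0,3)=O (1,3)=O (4,1)=O -> step gives (0,2)='O' but target has '.' -> reject
Unique solution: (0,3)=live, (1,3)=dead, (4,1)=dead.
Check: live-neighbor counts of every cell in the completed generation 0:
21201
13332
34120
13342
23120
Applying B3/S23 to generation 0 with these counts gives:
.....
.OOO.
O....
.OO..
.O...
which matches the target exactly.

Answer: .O.O.
O....
..O.O
OO...
..O.O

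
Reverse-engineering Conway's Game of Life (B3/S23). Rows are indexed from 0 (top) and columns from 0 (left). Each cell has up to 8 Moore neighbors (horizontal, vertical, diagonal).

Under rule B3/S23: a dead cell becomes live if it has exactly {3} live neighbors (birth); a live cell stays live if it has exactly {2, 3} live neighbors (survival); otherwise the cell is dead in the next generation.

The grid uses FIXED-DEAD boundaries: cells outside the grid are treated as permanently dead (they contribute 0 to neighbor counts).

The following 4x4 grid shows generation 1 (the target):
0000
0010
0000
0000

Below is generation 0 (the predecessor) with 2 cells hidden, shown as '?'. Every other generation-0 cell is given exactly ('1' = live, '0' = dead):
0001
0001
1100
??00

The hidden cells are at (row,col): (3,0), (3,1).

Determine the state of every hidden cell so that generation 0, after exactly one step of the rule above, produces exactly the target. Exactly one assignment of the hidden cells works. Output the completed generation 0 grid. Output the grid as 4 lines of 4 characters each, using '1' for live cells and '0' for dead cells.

Hidden generation-0 cells (in order): (3,0), (3,1).
A hidden cell only influences target cells in its own 3x3 neighborhood. Try each of the 2^2 = 4 assignments, step the completed generation 0 forward once under B3/S23, and compare with the target:
  (3,0)=0 (3,1)=0 -> step reproduces the target at every cell -> ACCEPT
  (3,0)=0 (3,1)=1 -> step gives (2,0)='1' but target has '0' -> reject
  (3,0)=1 (3,1)=0 -> step gives (2,0)='1' but target has '0' -> reject
  (3,0)=1 (3,1)=1 -> step gives (2,0)='1' but target has '0' -> reject
Unique solution: (3,0)=dead, (3,1)=dead.
Check: live-neighbor counts of every cell in the completed generation 0:
0021
2231
1121
2210
Applying B3/S23 to generation 0 with these counts gives:
0000
0010
0000
0000
which matches the target exactly.

Answer: 0001
0001
1100
0000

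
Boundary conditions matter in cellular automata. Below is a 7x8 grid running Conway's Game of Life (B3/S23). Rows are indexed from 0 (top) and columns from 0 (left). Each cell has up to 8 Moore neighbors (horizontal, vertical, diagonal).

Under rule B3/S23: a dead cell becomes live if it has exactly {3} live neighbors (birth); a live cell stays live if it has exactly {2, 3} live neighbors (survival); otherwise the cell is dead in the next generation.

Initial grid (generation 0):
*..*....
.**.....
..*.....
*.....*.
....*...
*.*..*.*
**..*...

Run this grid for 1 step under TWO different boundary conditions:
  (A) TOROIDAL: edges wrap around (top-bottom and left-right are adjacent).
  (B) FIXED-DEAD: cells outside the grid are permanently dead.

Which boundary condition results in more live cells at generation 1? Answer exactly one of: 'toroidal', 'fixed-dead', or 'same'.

Under TOROIDAL boundary, generation 1:
*..*....
.***....
..*.....
........
**...**.
*..***.*
..***...
Population = 18

Under FIXED-DEAD boundary, generation 1:
.**.....
.***....
..*.....
........
.*...**.
*..***..
**......
Population = 15

Comparison: toroidal=18, fixed-dead=15 -> toroidal

Answer: toroidal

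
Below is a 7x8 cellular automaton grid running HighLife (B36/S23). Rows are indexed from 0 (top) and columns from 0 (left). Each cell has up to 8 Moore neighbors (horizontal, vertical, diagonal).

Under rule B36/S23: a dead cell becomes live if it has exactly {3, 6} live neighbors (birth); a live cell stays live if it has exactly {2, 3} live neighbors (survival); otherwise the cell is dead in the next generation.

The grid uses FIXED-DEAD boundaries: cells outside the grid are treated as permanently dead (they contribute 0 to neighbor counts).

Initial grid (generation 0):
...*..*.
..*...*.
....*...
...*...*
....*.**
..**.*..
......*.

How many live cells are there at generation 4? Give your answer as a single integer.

Answer: 10

Derivation:
Simulating step by step:
Generation 0 (given above): 14 live cells
Generation 1: 17 live cells
........
...*.*..
...*....
...*****
..*.****
...***.*
........
Generation 2: 11 live cells
........
....*...
..***...
..*....*
..**....
...*...*
....*...
Generation 3: 11 live cells
........
....*...
..*.*...
.*.**...
..**....
..***...
........
Generation 4: 10 live cells
........
...*....
..*.**..
.*..*...
.*......
..*.*...
...*....
Population at generation 4: 10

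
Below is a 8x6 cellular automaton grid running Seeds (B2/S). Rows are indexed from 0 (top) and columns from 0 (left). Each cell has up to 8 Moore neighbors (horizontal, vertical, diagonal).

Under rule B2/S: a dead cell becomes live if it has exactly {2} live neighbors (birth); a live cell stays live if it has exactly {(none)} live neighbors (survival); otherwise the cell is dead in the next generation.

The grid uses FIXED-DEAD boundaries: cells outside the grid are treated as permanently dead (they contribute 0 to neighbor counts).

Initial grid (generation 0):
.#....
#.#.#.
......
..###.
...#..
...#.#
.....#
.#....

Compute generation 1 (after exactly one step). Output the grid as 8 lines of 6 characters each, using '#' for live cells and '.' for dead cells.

Simulating step by step:
Generation 0 (given above): 12 live cells
Generation 1: 8 live cells
(generation 1 grid is the final answer)

Answer: #.##..
...#..
.....#
......
.....#
..#...
..#...
......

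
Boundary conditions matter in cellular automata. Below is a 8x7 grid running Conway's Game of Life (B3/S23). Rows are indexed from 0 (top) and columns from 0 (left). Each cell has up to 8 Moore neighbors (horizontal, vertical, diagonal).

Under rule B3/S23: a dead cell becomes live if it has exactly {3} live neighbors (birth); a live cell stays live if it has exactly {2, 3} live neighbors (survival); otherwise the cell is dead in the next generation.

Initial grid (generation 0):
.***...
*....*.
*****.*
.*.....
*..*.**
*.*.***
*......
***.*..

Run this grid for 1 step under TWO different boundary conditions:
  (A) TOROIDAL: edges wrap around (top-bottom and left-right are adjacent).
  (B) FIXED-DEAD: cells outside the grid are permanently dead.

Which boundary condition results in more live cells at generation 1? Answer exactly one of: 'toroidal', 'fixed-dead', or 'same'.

Answer: fixed-dead

Derivation:
Under TOROIDAL boundary, generation 1:
...**.*
.....*.
..*****
.......
..**...
...**..
..*.*..
*......
Population = 16

Under FIXED-DEAD boundary, generation 1:
.**....
*....*.
*.****.
......*
*.**..*
*..**.*
*.*.*..
**.....
Population = 23

Comparison: toroidal=16, fixed-dead=23 -> fixed-dead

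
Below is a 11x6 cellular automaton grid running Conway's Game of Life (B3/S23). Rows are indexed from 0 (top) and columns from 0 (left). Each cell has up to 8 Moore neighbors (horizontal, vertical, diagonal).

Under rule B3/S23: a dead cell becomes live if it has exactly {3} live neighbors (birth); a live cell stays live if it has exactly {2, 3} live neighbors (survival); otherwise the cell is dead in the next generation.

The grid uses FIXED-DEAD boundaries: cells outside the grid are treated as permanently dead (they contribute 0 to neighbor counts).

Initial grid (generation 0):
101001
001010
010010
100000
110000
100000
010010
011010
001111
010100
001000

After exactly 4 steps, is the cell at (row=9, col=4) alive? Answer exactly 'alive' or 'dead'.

Answer: dead

Derivation:
Simulating step by step:
Generation 0 (given above): 23 live cells
Generation 1: 19 live cells
010100
001011
010100
100000
110000
100000
111100
010000
000001
010000
001000
Generation 2: 17 live cells
001110
010010
011110
101000
110000
000000
101000
110000
000000
000000
000000
Generation 3: 14 live cells
001110
010001
100010
100000
110000
100000
100000
110000
000000
000000
000000
Generation 4: 15 live cells
001110
011001
110000
100000
110000
100000
100000
110000
000000
000000
000000

Cell (9,4) at generation 4: 0 -> dead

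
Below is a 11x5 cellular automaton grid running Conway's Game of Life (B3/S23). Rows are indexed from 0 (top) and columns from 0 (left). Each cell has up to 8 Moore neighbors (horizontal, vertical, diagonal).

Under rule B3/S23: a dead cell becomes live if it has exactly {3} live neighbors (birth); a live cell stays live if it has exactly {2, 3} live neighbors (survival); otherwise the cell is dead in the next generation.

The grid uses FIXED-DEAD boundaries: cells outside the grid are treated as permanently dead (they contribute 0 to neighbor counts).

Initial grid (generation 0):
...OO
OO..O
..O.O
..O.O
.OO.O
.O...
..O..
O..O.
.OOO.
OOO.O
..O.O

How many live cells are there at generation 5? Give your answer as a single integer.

Answer: 17

Derivation:
Simulating step by step:
Generation 0 (given above): 25 live cells
Generation 1: 20 live cells
...OO
.OO.O
..O.O
..O.O
.OO..
.O.O.
.OO..
...O.
....O
O...O
..O..
Generation 2: 19 live cells
..OOO
.OO.O
..O.O
..O..
.O...
O..O.
.O.O.
..OO.
...OO
...O.
.....
Generation 3: 19 live cells
.OO.O
.O..O
..O..
.OOO.
.OO..
OO...
.O.OO
.....
....O
...OO
.....
Generation 4: 17 live cells
.OOO.
.O...
.....
...O.
...O.
O..O.
OOO..
...OO
...OO
...OO
.....
Generation 5: 17 live cells
.OO..
.O...
.....
.....
..OOO
O..O.
OOO.O
.O..O
..O..
...OO
.....
Population at generation 5: 17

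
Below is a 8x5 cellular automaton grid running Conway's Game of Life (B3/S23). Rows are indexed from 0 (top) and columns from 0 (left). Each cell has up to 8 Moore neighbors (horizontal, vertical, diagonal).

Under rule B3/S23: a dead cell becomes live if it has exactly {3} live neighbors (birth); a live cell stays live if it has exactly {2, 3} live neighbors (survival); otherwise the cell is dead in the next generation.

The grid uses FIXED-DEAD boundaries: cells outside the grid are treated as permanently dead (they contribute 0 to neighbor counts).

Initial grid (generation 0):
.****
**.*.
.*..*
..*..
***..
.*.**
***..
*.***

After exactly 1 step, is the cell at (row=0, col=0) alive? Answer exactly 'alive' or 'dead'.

Answer: alive

Derivation:
Simulating step by step:
Generation 0 (given above): 23 live cells
Generation 1: 17 live cells
**.**
*....
**.*.
*.**.
*....
...*.
*....
*.**.

Cell (0,0) at generation 1: 1 -> alive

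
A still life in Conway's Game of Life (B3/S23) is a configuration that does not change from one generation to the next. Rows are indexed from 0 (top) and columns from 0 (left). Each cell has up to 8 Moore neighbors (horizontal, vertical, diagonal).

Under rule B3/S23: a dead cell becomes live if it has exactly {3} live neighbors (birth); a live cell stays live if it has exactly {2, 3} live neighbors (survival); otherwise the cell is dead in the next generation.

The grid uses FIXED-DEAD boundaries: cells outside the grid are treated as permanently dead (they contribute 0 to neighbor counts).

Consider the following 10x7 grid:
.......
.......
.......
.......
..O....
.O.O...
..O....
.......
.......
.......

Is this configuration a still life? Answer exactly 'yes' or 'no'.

Compute generation 1 and compare to generation 0 (given above):
Generation 1:
.......
.......
.......
.......
..O....
.O.O...
..O....
.......
.......
.......
The grids are IDENTICAL -> still life.

Answer: yes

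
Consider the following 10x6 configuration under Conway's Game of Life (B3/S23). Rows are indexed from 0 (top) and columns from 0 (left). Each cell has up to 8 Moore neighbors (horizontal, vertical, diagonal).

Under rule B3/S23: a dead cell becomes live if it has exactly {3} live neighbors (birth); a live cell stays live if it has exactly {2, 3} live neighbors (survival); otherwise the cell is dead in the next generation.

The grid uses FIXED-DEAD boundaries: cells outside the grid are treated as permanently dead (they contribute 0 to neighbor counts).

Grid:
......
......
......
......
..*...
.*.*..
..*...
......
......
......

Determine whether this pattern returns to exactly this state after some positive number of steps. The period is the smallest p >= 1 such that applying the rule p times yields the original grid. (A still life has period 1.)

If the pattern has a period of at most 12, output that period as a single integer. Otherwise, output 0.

Simulating and comparing each generation to the original:
Gen 0 (original, given above): 4 live cells
Gen 1: 4 live cells, MATCHES original -> period = 1

Answer: 1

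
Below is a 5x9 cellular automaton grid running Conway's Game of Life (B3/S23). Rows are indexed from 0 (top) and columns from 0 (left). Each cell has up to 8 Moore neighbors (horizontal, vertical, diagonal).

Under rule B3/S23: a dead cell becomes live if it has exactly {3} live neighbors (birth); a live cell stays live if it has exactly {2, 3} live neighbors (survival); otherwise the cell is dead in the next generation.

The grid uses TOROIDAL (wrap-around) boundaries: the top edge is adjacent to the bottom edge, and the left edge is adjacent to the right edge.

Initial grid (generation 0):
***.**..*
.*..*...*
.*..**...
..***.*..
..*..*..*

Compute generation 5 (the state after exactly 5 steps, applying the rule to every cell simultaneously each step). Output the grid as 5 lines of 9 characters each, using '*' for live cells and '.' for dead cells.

Answer: .........
.......**
.......**
......*.*
......*.*

Derivation:
Simulating step by step:
Generation 0 (given above): 19 live cells
Generation 1: 14 live cells
..*.**.**
........*
**.......
.**...*..
......***
Generation 2: 17 live cells
*....*...
.*.....**
***......
.**...*.*
****....*
Generation 3: 8 live cells
.......*.
..*.....*
.........
.......**
...*...**
Generation 4: 6 live cells
.......*.
.........
.......**
.......**
......*..
Generation 5: 8 live cells
(generation 5 grid is the final answer)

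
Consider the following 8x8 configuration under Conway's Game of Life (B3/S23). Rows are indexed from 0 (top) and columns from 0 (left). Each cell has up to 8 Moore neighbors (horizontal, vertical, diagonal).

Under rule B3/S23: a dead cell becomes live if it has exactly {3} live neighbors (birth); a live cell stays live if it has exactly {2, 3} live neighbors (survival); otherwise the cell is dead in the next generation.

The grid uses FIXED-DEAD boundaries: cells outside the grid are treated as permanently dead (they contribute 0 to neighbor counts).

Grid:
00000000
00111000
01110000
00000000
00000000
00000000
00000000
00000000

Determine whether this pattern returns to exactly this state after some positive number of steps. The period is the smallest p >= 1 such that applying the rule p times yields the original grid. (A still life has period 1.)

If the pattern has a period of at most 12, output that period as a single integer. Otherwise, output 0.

Answer: 2

Derivation:
Simulating and comparing each generation to the original:
Gen 0 (original, given above): 6 live cells
Gen 1: 6 live cells, differs from original
Gen 2: 6 live cells, MATCHES original -> period = 2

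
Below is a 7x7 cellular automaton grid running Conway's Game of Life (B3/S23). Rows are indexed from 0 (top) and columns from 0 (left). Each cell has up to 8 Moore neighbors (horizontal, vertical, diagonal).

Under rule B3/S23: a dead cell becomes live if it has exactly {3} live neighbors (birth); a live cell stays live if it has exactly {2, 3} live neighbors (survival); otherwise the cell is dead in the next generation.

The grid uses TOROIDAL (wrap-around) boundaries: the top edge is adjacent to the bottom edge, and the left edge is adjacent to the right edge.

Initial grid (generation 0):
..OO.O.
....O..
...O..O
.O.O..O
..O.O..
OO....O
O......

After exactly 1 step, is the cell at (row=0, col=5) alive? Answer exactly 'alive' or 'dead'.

Simulating step by step:
Generation 0 (given above): 15 live cells
Generation 1: 23 live cells
...OO..
..O.OO.
O.OOOO.
O..OOO.
..OO.OO
OO....O
O.O....

Cell (0,5) at generation 1: 0 -> dead

Answer: dead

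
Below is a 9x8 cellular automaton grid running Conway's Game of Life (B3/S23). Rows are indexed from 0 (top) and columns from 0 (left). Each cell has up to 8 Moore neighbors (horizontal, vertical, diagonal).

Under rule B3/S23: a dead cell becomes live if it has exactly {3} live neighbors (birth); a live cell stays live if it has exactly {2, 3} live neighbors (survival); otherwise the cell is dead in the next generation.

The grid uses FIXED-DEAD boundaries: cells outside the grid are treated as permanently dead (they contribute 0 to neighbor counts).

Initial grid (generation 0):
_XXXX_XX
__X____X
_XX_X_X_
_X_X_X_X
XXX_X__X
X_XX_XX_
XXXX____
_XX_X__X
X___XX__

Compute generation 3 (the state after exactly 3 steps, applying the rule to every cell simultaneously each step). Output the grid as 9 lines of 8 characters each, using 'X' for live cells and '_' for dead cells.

Answer: __XX____
__X_XXXX
___XX_X_
____XX_X
_____X_X
________
________
____X___
____X___

Derivation:
Simulating step by step:
Generation 0 (given above): 37 live cells
Generation 1: 27 live cells
_XXX__XX
____X__X
_X__XXXX
_____X_X
X______X
_____XX_
X____XX_
____XX__
_X_XXX__
Generation 2: 18 live cells
__XX__XX
_X__X___
____X__X
____XX_X
_____X_X
_____X_X
________
___X____
___X_X__
Generation 3: 17 live cells
(generation 3 grid is the final answer)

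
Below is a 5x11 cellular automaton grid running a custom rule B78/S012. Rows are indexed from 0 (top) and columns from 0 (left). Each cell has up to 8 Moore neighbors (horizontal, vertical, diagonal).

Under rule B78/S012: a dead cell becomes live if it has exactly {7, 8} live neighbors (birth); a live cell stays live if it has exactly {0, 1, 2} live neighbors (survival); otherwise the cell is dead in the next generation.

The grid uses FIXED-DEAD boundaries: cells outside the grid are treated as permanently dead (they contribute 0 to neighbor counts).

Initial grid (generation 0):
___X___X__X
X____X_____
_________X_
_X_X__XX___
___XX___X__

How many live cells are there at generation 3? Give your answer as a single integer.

Simulating step by step:
Generation 0 (given above): 13 live cells
Generation 1: 13 live cells
___X___X__X
X____X_____
_________X_
_X_X__XX___
___XX___X__
Generation 2: 13 live cells
___X___X__X
X____X_____
_________X_
_X_X__XX___
___XX___X__
Generation 3: 13 live cells
___X___X__X
X____X_____
_________X_
_X_X__XX___
___XX___X__
Population at generation 3: 13

Answer: 13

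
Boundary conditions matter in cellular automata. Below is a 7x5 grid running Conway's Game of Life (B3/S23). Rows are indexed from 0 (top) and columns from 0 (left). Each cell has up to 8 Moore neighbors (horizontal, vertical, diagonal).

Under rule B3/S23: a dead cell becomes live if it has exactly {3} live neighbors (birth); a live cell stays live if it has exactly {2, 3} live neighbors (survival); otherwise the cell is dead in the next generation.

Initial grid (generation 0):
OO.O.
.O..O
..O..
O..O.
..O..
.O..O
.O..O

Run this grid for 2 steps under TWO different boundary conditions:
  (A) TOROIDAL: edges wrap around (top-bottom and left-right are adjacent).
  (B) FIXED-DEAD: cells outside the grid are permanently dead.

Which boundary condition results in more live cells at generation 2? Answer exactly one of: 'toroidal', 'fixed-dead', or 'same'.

Under TOROIDAL boundary, generation 2:
.O...
.....
.....
.....
.....
.....
.O..O
Population = 3

Under FIXED-DEAD boundary, generation 2:
O.O..
...O.
....O
O...O
O...O
.O.O.
..O..
Population = 11

Comparison: toroidal=3, fixed-dead=11 -> fixed-dead

Answer: fixed-dead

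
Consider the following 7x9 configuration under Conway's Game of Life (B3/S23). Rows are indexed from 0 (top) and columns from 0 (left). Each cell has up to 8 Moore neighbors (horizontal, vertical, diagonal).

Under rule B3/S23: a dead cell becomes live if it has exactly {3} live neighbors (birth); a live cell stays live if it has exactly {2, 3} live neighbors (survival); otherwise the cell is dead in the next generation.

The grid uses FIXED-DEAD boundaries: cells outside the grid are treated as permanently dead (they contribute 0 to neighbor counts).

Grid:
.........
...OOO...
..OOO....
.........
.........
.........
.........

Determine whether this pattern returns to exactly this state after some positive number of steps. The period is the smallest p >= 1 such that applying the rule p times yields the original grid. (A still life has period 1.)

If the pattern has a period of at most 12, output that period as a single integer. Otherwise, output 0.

Answer: 2

Derivation:
Simulating and comparing each generation to the original:
Gen 0 (original, given above): 6 live cells
Gen 1: 6 live cells, differs from original
Gen 2: 6 live cells, MATCHES original -> period = 2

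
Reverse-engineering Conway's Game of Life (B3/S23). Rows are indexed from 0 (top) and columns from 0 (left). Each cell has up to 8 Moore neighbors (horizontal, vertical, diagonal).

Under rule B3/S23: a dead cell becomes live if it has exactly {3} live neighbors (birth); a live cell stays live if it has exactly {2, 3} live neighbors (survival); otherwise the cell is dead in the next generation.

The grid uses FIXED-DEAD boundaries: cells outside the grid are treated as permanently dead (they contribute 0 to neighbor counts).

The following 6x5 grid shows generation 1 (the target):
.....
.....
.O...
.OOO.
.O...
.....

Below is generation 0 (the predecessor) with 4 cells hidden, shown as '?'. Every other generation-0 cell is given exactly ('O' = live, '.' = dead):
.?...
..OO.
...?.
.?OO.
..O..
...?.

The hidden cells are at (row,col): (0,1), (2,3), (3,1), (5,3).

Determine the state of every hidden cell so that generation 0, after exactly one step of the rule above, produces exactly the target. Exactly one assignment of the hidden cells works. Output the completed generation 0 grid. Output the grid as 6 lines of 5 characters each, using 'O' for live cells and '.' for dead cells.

Hidden generation-0 cells (in order): (0,1), (2,3), (3,1), (5,3).
A hidden cell only influences target cells in its own 3x3 neighborhood. Try each of the 2^4 = 16 assignments, step the completed generation 0 forward once under B3/S23, and compare with the target:
  (0,1)=. (2,3)=. (3,1)=. (5,3)=. -> step gives (2,1)='.' but target has 'O' -> reject
  (0,1)=. (2,3)=. (3,1)=. (5,3)=O -> step gives (2,1)='.' but target has 'O' -> reject
  (0,1)=. (2,3)=. (3,1)=O (5,3)=. -> step gives (4,2)='O' but target has '.' -> reject
  (0,1)=. (2,3)=. (3,1)=O (5,3)=O -> step reproduces the target at every cell -> ACCEPT
  (0,1)=. (2,3)=O (3,1)=. (5,3)=. -> step gives (1,2)='O' but target has '.' -> reject
  (0,1)=. (2,3)=O (3,1)=. (5,3)=O -> step gives (1,2)='O' but target has '.' -> reject
  (0,1)=. (2,3)=O (3,1)=O (5,3)=. -> step gives (1,2)='O' but target has '.' -> reject
  (0,1)=. (2,3)=O (3,1)=O (5,3)=O -> step gives (1,2)='O' but target has '.' -> reject
  (0,1)=O (2,3)=. (3,1)=. (5,3)=. -> step gives (0,2)='O' but target has '.' -> reject
  (0,1)=O (2,3)=. (3,1)=. (5,3)=O -> step gives (0,2)='O' but target has '.' -> reject
  (0,1)=O (2,3)=. (3,1)=O (5,3)=. -> step gives (0,2)='O' but target has '.' -> reject
  (0,1)=O (2,3)=. (3,1)=O (5,3)=O -> step gives (0,2)='O' but target has '.' -> reject
  (0,1)=O (2,3)=O (3,1)=. (5,3)=. -> step gives (0,2)='O' but target has '.' -> reject
  (0,1)=O (2,3)=O (3,1)=. (5,3)=O -> step gives (0,2)='O' but target has '.' -> reject
  (0,1)=O (2,3)=O (3,1)=O (5,3)=. -> step gives (0,2)='O' but target has '.' -> reject
  (0,1)=O (2,3)=O (3,1)=O (5,3)=O -> step gives (0,2)='O' but target has '.' -> reject
Unique solution: (0,1)=dead, (2,3)=dead, (3,1)=live, (5,3)=live.
Check: live-neighbor counts of every cell in the completed generation 0:
01221
01111
13542
12321
13442
01211
Applying B3/S23 to generation 0 with these counts gives:
.....
.....
.O...
.OOO.
.O...
.....
which matches the target exactly.

Answer: .....
..OO.
.....
.OOO.
..O..
...O.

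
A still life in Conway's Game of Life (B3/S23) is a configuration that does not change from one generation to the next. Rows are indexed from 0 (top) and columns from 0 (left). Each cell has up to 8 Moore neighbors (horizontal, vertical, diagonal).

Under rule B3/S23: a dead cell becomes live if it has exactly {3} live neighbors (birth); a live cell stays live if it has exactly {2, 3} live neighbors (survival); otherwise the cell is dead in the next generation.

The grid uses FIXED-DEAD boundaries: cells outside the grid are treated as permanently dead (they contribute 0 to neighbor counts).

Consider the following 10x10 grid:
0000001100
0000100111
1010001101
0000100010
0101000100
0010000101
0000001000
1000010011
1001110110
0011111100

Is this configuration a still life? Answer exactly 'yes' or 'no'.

Compute generation 1 and compare to generation 0 (given above):
Generation 1:
0000001100
0000010001
0001011001
0111001010
0011000100
0010001110
0000001101
0000010011
0110000001
0010000110
Cell (1,4) differs: gen0=1 vs gen1=0 -> NOT a still life.

Answer: no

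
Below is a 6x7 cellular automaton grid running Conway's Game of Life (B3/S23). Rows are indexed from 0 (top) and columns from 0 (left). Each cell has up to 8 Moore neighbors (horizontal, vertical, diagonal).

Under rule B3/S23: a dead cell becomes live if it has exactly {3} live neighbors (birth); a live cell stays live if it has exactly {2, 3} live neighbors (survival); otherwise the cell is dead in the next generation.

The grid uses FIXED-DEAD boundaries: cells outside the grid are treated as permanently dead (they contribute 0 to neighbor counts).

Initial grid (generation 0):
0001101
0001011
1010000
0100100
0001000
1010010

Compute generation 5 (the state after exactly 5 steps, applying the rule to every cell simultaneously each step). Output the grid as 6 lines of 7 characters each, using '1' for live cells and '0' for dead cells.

Simulating step by step:
Generation 0 (given above): 14 live cells
Generation 1: 19 live cells
0001101
0011011
0111110
0111000
0111100
0000000
Generation 2: 14 live cells
0011101
0100001
0000011
1000010
0100100
0011000
Generation 3: 18 live cells
0011010
0011101
0000011
0000111
0111100
0011000
Generation 4: 9 live cells
0010010
0010001
0000000
0010001
0100000
0100100
Generation 5: 2 live cells
(generation 5 grid is the final answer)

Answer: 0000000
0000000
0000000
0000000
0110000
0000000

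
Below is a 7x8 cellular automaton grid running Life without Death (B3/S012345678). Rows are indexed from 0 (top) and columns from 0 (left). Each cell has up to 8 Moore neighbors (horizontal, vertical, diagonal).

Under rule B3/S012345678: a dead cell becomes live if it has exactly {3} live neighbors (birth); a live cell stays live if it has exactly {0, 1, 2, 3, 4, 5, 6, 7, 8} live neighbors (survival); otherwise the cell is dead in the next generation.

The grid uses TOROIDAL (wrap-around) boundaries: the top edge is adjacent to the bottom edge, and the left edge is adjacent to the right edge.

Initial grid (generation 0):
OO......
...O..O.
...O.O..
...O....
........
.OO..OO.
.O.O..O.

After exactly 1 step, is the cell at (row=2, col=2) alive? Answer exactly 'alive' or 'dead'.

Answer: alive

Derivation:
Simulating step by step:
Generation 0 (given above): 14 live cells
Generation 1: 22 live cells
OO.....O
..OOO.O.
..OO.O..
...OO...
..O.....
.OO..OO.
.O.O.OOO

Cell (2,2) at generation 1: 1 -> alive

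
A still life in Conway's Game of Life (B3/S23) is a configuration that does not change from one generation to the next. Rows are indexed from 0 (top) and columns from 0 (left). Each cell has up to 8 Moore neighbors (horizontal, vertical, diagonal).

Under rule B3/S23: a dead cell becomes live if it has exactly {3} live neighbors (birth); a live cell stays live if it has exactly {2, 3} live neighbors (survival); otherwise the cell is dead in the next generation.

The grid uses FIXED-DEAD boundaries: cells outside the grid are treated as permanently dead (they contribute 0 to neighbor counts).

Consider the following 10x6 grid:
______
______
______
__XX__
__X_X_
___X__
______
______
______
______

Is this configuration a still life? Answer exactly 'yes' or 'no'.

Compute generation 1 and compare to generation 0 (given above):
Generation 1:
______
______
______
__XX__
__X_X_
___X__
______
______
______
______
The grids are IDENTICAL -> still life.

Answer: yes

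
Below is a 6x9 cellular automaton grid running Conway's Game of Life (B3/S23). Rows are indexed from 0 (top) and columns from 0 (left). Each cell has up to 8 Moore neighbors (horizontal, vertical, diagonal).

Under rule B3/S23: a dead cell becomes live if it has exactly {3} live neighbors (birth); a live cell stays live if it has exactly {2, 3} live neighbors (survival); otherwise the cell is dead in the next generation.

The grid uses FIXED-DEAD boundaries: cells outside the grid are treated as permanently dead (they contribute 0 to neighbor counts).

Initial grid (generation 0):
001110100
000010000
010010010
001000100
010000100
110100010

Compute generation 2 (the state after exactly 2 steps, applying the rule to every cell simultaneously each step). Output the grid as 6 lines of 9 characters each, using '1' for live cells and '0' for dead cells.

Simulating step by step:
Generation 0 (given above): 16 live cells
Generation 1: 19 live cells
000111000
001010000
000101000
011001110
110000110
111000000
Generation 2: 17 live cells
(generation 2 grid is the final answer)

Answer: 000111000
001000000
010101000
111011010
000001010
101000000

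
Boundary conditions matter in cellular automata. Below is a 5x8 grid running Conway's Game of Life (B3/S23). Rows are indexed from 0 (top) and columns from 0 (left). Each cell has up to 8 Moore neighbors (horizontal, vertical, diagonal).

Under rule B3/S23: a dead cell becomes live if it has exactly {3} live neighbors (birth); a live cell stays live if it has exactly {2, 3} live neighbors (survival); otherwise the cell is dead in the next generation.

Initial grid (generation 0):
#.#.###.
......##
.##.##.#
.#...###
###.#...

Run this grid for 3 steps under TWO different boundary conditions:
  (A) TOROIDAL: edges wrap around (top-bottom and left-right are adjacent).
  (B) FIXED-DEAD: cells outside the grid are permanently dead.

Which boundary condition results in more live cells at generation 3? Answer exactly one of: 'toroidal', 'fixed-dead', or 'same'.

Under TOROIDAL boundary, generation 3:
.##.##..
....#...
...#....
...#....
##....#.
Population = 10

Under FIXED-DEAD boundary, generation 3:
..#...##
.#.##..#
#....#..
#..####.
.....##.
Population = 16

Comparison: toroidal=10, fixed-dead=16 -> fixed-dead

Answer: fixed-dead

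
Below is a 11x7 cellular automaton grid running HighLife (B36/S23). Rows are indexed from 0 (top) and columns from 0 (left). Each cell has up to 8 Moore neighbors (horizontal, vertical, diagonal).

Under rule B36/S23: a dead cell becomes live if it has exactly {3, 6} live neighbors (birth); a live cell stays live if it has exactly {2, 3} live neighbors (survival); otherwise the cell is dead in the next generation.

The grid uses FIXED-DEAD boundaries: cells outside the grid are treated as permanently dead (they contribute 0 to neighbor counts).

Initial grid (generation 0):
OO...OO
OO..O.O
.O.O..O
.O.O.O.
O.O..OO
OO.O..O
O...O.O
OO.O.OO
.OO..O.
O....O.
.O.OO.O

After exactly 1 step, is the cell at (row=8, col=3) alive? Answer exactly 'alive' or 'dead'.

Simulating step by step:
Generation 0 (given above): 39 live cells
Generation 1: 36 live cells
OO...OO
....O.O
.O.O..O
OO.O.O.
O..O.OO
O.OOO.O
...OO.O
O..O..O
..O..O.
O..O.OO
....OO.

Cell (8,3) at generation 1: 0 -> dead

Answer: dead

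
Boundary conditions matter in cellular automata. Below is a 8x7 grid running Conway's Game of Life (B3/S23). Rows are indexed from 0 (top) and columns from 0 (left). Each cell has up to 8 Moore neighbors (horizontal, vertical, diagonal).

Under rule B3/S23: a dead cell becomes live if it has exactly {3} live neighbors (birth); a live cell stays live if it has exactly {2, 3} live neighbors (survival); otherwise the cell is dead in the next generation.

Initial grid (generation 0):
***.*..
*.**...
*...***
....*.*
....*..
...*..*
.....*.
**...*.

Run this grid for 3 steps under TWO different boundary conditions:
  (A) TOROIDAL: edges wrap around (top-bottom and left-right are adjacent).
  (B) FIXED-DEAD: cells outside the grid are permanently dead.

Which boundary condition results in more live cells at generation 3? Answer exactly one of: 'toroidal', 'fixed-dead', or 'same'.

Answer: toroidal

Derivation:
Under TOROIDAL boundary, generation 3:
**..*..
...*...
....**.
..**...
.*...**
*......
*......
***....
Population = 16

Under FIXED-DEAD boundary, generation 3:
.......
..**...
.......
.***...
.......
.....*.
......*
.....*.
Population = 8

Comparison: toroidal=16, fixed-dead=8 -> toroidal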